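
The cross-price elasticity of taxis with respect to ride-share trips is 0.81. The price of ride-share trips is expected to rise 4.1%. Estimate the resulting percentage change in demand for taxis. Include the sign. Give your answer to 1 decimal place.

%ΔQ ≈ ε × %ΔP of ride-share trips = 0.81 × (4.1%) = 3.3%.

3.3%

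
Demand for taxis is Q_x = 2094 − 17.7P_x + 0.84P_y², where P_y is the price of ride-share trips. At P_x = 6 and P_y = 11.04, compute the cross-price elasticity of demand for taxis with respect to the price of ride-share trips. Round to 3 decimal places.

At P_x = 6 and P_y = 11.04: Q_x = 2090.181.
∂Q_x/∂P_y = 1.68P_y = 1.68(11.04) = 18.5472.
ε = (∂Q_x/∂P_y)(P_y/Q_x) = 18.5472 × (11.04/2090.181) ≈ 0.098.

0.098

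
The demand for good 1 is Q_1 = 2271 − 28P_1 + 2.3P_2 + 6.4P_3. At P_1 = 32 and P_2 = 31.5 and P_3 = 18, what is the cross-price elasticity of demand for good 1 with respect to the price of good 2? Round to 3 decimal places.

At P_1 = 32 and P_2 = 31.5 and P_3 = 18: Q_1 = 1562.65.
∂Q_1/∂P_2 = 2.3.
ε = (∂Q_1/∂P_2)(P_2/Q_1) = 2.3 × (31.5/1562.65) ≈ 0.046.

0.046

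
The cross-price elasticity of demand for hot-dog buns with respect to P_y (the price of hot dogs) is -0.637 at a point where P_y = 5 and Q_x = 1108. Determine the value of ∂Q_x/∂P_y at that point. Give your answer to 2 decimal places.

ε = (∂Q_x/∂P_y)·(P_y/Q_x) ⇒ ∂Q_x/∂P_y = ε·Q_x/P_y = -0.637 × 1108/5 ≈ -141.16.

-141.16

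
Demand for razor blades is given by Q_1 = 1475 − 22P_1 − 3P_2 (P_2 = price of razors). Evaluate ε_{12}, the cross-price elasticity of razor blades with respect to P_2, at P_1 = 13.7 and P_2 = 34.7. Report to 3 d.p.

At P_1 = 13.7 and P_2 = 34.7: Q_1 = 1069.5.
∂Q_1/∂P_2 = -3.
ε = (∂Q_1/∂P_2)(P_2/Q_1) = -3 × (34.7/1069.5) ≈ -0.097.

-0.097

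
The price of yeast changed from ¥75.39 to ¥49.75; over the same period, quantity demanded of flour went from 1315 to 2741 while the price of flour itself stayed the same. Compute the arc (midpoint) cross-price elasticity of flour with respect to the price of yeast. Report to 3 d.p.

ΔQ_A = 2741 − 1315 = 1426; ΔP_B = 49.75 − 75.39 = -25.64.
Midpoints: Q̄_A = 2028.0, P̄_B = 62.57.
ε = (ΔQ_A/Q̄_A)/(ΔP_B/P̄_B) = (1426/2028.0)/(-25.64/62.57) ≈ -1.716.

-1.716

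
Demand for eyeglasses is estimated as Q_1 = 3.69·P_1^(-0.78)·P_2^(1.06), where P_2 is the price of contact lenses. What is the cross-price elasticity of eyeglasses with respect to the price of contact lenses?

1.06

In a log-linear (constant-elasticity) demand function, the coefficient on the exponent of P_2 is the cross-price elasticity.
ε = 1.06. Positive, so eyeglasses and contact lenses are substitutes.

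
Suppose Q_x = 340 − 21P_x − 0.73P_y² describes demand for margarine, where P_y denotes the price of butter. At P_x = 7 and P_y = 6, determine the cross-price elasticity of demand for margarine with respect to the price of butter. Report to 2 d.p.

-0.32

At P_x = 7 and P_y = 6: Q_x = 166.72.
∂Q_x/∂P_y = -1.46P_y = -1.46(6) = -8.7600.
ε = (∂Q_x/∂P_y)(P_y/Q_x) = -8.7600 × (6/166.72) ≈ -0.32.
ε < 0: complements.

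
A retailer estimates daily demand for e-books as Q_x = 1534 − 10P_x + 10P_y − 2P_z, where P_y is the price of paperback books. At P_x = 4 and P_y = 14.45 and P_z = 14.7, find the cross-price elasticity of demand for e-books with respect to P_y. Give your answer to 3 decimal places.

At P_x = 4 and P_y = 14.45 and P_z = 14.7: Q_x = 1609.1.
∂Q_x/∂P_y = 10.
ε = (∂Q_x/∂P_y)(P_y/Q_x) = 10 × (14.45/1609.1) ≈ 0.090.

0.090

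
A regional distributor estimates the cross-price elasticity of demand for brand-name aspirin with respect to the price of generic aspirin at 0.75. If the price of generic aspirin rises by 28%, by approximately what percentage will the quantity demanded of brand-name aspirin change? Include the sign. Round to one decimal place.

21.0%

%ΔQ ≈ ε × %ΔP of generic aspirin = 0.75 × (28%) = 21.0%.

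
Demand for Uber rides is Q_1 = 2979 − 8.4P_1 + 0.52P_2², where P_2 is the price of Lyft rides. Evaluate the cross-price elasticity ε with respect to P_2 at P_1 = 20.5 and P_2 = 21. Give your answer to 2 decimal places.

0.15

At P_1 = 20.5 and P_2 = 21: Q_1 = 3036.12.
∂Q_1/∂P_2 = 1.04P_2 = 1.04(21) = 21.8400.
ε = (∂Q_1/∂P_2)(P_2/Q_1) = 21.8400 × (21/3036.12) ≈ 0.15.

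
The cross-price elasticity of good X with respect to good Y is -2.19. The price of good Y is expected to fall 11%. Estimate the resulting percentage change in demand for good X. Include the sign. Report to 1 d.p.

24.1%

%ΔQ ≈ ε × %ΔP of good Y = -2.19 × (-11%) = 24.1%.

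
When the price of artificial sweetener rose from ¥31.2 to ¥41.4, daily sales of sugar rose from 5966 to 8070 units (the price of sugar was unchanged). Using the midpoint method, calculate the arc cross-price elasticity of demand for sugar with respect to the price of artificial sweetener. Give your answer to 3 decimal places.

ΔQ_A = 8070 − 5966 = 2104; ΔP_B = 41.4 − 31.2 = 10.2.
Midpoints: Q̄_A = 7018.0, P̄_B = 36.30.
ε = (ΔQ_A/Q̄_A)/(ΔP_B/P̄_B) = (2104/7018.0)/(10.2/36.30) ≈ 1.067.
ε > 0: sugar and artificial sweetener are substitutes.

1.067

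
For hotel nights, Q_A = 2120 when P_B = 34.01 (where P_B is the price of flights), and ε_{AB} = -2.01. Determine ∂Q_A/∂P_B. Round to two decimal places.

-125.29

ε = (∂Q_A/∂P_B)·(P_B/Q_A) ⇒ ∂Q_A/∂P_B = ε·Q_A/P_B = -2.01 × 2120/34.01 ≈ -125.29.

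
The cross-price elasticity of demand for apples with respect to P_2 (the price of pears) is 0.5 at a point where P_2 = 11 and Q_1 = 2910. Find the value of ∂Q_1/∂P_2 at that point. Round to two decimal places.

132.27

ε = (∂Q_1/∂P_2)·(P_2/Q_1) ⇒ ∂Q_1/∂P_2 = ε·Q_1/P_2 = 0.5 × 2910/11 ≈ 132.27.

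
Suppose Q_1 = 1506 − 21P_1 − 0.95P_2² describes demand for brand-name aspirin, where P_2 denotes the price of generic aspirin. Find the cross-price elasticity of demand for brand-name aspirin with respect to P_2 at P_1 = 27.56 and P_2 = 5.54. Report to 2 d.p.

-0.06

At P_1 = 27.56 and P_2 = 5.54: Q_1 = 898.083.
∂Q_1/∂P_2 = -1.9P_2 = -1.9(5.54) = -10.5260.
ε = (∂Q_1/∂P_2)(P_2/Q_1) = -10.5260 × (5.54/898.083) ≈ -0.06.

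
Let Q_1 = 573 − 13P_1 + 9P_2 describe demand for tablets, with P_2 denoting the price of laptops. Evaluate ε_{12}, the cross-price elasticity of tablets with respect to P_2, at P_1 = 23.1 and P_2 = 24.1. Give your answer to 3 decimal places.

0.443

At P_1 = 23.1 and P_2 = 24.1: Q_1 = 489.6.
∂Q_1/∂P_2 = 9.
ε = (∂Q_1/∂P_2)(P_2/Q_1) = 9 × (24.1/489.6) ≈ 0.443.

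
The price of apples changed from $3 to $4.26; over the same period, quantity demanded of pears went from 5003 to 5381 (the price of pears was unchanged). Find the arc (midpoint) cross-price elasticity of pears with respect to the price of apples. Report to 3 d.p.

0.210

ΔQ_A = 5381 − 5003 = 378; ΔP_B = 4.26 − 3 = 1.26.
Midpoints: Q̄_A = 5192.0, P̄_B = 3.63.
ε = (ΔQ_A/Q̄_A)/(ΔP_B/P̄_B) = (378/5192.0)/(1.26/3.63) ≈ 0.210.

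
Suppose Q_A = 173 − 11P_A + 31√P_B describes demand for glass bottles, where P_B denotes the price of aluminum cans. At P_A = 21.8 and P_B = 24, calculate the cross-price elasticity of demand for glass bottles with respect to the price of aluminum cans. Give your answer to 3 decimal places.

At P_A = 21.8 and P_B = 24: Q_A = 85.068.
∂Q_A/∂P_B = 31/(2√P_B) = 31/(2√24) = 3.1639.
ε = (∂Q_A/∂P_B)(P_B/Q_A) = 3.1639 × (24/85.068) ≈ 0.893.
ε > 0: substitutes.

0.893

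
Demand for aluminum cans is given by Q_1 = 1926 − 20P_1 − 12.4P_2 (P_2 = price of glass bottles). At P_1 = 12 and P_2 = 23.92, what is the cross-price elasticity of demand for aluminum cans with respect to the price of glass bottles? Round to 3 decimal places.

At P_1 = 12 and P_2 = 23.92: Q_1 = 1389.392.
∂Q_1/∂P_2 = -12.4.
ε = (∂Q_1/∂P_2)(P_2/Q_1) = -12.4 × (23.92/1389.392) ≈ -0.213.

-0.213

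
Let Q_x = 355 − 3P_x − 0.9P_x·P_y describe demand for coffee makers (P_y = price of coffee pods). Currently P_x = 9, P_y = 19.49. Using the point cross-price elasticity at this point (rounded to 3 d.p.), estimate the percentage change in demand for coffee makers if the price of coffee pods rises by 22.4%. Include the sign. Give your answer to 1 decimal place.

-20.8%

At P_x = 9, P_y = 19.49: Q_x = 170.131.
∂Q_x/∂P_y = -0.9P_x = -8.1000.
ε = (∂Q_x/∂P_y)(P_y/Q_x) = -8.1000 × 19.49/170.131 ≈ -0.928.
%ΔQ_x ≈ ε × %ΔP_y = -0.928 × (22.4%) = -20.8%.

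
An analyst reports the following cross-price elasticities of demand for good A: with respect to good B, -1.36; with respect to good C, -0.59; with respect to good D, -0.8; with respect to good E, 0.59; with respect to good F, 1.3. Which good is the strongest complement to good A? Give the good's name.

Complements have ε < 0. The most negative value is -1.36 (good B).

good B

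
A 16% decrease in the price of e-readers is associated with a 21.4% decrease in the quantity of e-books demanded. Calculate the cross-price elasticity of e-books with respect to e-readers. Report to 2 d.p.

1.34

ε = (%ΔQ of e-books) / (%ΔP of e-readers) = (-21.4%) / (-16%) ≈ 1.34.
Positive cross-price elasticity: substitutes.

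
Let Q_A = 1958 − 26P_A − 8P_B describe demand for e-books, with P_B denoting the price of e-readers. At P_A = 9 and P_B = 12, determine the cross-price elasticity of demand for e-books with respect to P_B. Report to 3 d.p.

At P_A = 9 and P_B = 12: Q_A = 1628.
∂Q_A/∂P_B = -8.
ε = (∂Q_A/∂P_B)(P_B/Q_A) = -8 × (12/1628) ≈ -0.059.

-0.059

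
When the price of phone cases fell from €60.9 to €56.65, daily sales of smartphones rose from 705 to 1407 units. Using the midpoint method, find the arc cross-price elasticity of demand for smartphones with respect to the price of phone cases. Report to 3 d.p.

ΔQ_A = 1407 − 705 = 702; ΔP_B = 56.65 − 60.9 = -4.25.
Midpoints: Q̄_A = 1056.0, P̄_B = 58.77.
ε = (ΔQ_A/Q̄_A)/(ΔP_B/P̄_B) = (702/1056.0)/(-4.25/58.77) ≈ -9.193.
ε < 0: smartphones and phone cases are complements.

-9.193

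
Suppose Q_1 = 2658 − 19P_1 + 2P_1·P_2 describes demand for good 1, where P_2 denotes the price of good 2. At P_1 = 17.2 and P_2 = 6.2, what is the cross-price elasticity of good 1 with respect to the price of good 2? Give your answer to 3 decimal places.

0.084

At P_1 = 17.2 and P_2 = 6.2: Q_1 = 2544.48.
∂Q_1/∂P_2 = 2P_1 = 2(17.2) = 34.4000.
ε = (∂Q_1/∂P_2)(P_2/Q_1) = 34.4000 × (6.2/2544.48) ≈ 0.084.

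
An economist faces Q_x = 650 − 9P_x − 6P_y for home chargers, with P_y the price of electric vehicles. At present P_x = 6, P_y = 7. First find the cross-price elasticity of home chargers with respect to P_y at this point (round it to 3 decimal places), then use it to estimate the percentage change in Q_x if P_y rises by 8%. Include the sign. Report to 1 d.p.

At P_x = 6, P_y = 7: Q_x = 554.
∂Q_x/∂P_y = -6.
ε = (∂Q_x/∂P_y)(P_y/Q_x) = -6.0000 × 7/554 ≈ -0.076.
%ΔQ_x ≈ ε × %ΔP_y = -0.076 × (8%) = -0.6%.

-0.6%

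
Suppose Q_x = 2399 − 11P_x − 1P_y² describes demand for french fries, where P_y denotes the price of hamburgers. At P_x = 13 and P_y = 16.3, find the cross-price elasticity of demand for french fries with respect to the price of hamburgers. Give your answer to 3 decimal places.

-0.267

At P_x = 13 and P_y = 16.3: Q_x = 1990.31.
∂Q_x/∂P_y = -2P_y = -2(16.3) = -32.6000.
ε = (∂Q_x/∂P_y)(P_y/Q_x) = -32.6000 × (16.3/1990.31) ≈ -0.267.
ε < 0: complements.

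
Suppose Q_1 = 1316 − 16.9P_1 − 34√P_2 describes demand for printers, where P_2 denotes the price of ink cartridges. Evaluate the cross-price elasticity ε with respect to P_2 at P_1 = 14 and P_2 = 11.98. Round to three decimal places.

At P_1 = 14 and P_2 = 11.98: Q_1 = 961.719.
∂Q_1/∂P_2 = -34/(2√P_2) = -34/(2√11.98) = -4.9116.
ε = (∂Q_1/∂P_2)(P_2/Q_1) = -4.9116 × (11.98/961.719) ≈ -0.061.

-0.061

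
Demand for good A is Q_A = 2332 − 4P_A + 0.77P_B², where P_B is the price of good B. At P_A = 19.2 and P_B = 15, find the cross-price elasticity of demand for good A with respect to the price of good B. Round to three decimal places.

0.143

At P_A = 19.2 and P_B = 15: Q_A = 2428.45.
∂Q_A/∂P_B = 1.54P_B = 1.54(15) = 23.1000.
ε = (∂Q_A/∂P_B)(P_B/Q_A) = 23.1000 × (15/2428.45) ≈ 0.143.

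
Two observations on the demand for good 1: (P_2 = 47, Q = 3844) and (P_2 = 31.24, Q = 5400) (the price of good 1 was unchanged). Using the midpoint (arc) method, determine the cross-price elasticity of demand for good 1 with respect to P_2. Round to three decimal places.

-0.836

ΔQ_1 = 5400 − 3844 = 1556; ΔP_2 = 31.24 − 47 = -15.76.
Midpoints: Q̄_1 = 4622.0, P̄_2 = 39.12.
ε = (ΔQ_1/Q̄_1)/(ΔP_2/P̄_2) = (1556/4622.0)/(-15.76/39.12) ≈ -0.836.
ε < 0: good 1 and good 2 are complements.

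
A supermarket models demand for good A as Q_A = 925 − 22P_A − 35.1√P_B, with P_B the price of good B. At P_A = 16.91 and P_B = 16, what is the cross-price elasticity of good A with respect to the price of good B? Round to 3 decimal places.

-0.170

At P_A = 16.91 and P_B = 16: Q_A = 412.58.
∂Q_A/∂P_B = -35.1/(2√P_B) = -35.1/(2√16) = -4.3875.
ε = (∂Q_A/∂P_B)(P_B/Q_A) = -4.3875 × (16/412.58) ≈ -0.170.
ε < 0: complements.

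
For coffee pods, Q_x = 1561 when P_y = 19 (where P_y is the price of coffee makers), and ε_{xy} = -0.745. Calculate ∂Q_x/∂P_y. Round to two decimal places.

-61.21

ε = (∂Q_x/∂P_y)·(P_y/Q_x) ⇒ ∂Q_x/∂P_y = ε·Q_x/P_y = -0.745 × 1561/19 ≈ -61.21.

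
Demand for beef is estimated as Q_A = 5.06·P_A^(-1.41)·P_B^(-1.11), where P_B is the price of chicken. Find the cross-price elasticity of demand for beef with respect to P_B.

-1.11

In a log-linear (constant-elasticity) demand function, the coefficient on the exponent of P_B is the cross-price elasticity.
ε = -1.11. Negative, so beef and chicken are complements.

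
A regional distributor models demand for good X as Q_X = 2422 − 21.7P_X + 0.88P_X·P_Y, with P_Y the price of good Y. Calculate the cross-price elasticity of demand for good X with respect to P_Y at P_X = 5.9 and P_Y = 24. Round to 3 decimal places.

At P_X = 5.9 and P_Y = 24: Q_X = 2418.578.
∂Q_X/∂P_Y = 0.88P_X = 0.88(5.9) = 5.1920.
ε = (∂Q_X/∂P_Y)(P_Y/Q_X) = 5.1920 × (24/2418.578) ≈ 0.052.
ε > 0: substitutes.

0.052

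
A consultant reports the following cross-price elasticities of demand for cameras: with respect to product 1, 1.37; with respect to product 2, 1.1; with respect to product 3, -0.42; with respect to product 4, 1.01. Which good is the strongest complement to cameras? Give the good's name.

Complements have ε < 0. The most negative value is -0.42 (product 3).

product 3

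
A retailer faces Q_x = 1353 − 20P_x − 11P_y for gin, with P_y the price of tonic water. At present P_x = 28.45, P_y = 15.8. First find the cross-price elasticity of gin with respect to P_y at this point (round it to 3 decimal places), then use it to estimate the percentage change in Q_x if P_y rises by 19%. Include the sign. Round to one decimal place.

-5.4%

At P_x = 28.45, P_y = 15.8: Q_x = 610.2.
∂Q_x/∂P_y = -11.
ε = (∂Q_x/∂P_y)(P_y/Q_x) = -11.0000 × 15.8/610.2 ≈ -0.285.
%ΔQ_x ≈ ε × %ΔP_y = -0.285 × (19%) = -5.4%.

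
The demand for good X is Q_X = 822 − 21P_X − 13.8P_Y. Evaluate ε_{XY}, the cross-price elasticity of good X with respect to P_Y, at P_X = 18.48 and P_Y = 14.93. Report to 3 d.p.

At P_X = 18.48 and P_Y = 14.93: Q_X = 227.886.
∂Q_X/∂P_Y = -13.8.
ε = (∂Q_X/∂P_Y)(P_Y/Q_X) = -13.8 × (14.93/227.886) ≈ -0.904.

-0.904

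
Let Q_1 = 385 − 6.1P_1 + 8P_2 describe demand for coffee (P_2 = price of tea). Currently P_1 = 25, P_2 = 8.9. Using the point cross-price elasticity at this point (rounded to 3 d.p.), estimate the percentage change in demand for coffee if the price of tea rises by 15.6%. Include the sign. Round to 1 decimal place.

At P_1 = 25, P_2 = 8.9: Q_1 = 303.7.
∂Q_1/∂P_2 = 8.
ε = (∂Q_1/∂P_2)(P_2/Q_1) = 8.0000 × 8.9/303.7 ≈ 0.234.
%ΔQ_1 ≈ ε × %ΔP_2 = 0.234 × (15.6%) = 3.7%.

3.7%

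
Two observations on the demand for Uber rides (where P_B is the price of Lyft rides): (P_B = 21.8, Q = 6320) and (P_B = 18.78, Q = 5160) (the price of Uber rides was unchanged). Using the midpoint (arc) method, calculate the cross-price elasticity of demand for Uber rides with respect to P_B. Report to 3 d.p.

ΔQ_A = 5160 − 6320 = -1160; ΔP_B = 18.78 − 21.8 = -3.02.
Midpoints: Q̄_A = 5740.0, P̄_B = 20.29.
ε = (ΔQ_A/Q̄_A)/(ΔP_B/P̄_B) = (-1160/5740.0)/(-3.02/20.29) ≈ 1.358.
ε > 0: Uber rides and Lyft rides are substitutes.

1.358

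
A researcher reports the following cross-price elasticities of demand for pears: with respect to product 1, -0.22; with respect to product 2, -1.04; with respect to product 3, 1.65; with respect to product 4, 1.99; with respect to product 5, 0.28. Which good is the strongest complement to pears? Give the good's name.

product 2

Complements have ε < 0. The most negative value is -1.04 (product 2).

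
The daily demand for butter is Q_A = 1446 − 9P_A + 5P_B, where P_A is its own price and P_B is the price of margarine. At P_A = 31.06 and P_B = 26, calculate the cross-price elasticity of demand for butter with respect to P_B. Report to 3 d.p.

0.100

At P_A = 31.06 and P_B = 26: Q_A = 1296.46.
∂Q_A/∂P_B = 5.
ε = (∂Q_A/∂P_B)(P_B/Q_A) = 5 × (26/1296.46) ≈ 0.100.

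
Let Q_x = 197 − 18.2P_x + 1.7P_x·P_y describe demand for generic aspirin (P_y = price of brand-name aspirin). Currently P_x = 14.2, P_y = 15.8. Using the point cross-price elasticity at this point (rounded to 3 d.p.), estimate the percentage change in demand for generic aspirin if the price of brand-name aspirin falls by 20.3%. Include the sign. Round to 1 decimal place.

At P_x = 14.2, P_y = 15.8: Q_x = 319.972.
∂Q_x/∂P_y = 1.7P_x = 24.1400.
ε = (∂Q_x/∂P_y)(P_y/Q_x) = 24.1400 × 15.8/319.972 ≈ 1.192.
%ΔQ_x ≈ ε × %ΔP_y = 1.192 × (-20.3%) = -24.2%.

-24.2%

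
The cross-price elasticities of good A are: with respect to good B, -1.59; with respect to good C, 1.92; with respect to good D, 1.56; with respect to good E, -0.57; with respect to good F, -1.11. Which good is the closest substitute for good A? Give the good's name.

good C

Substitutes have ε > 0. Among the positive values, 1.92 (good C) is largest.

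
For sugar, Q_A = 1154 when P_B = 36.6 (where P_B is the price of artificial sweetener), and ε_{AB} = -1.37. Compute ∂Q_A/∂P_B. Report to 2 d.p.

-43.20

ε = (∂Q_A/∂P_B)·(P_B/Q_A) ⇒ ∂Q_A/∂P_B = ε·Q_A/P_B = -1.37 × 1154/36.6 ≈ -43.20.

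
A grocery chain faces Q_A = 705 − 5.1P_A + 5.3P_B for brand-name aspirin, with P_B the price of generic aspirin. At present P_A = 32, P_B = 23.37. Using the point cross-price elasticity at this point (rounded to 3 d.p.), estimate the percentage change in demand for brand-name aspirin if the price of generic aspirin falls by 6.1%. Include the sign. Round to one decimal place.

-1.1%

At P_A = 32, P_B = 23.37: Q_A = 665.661.
∂Q_A/∂P_B = 5.3.
ε = (∂Q_A/∂P_B)(P_B/Q_A) = 5.3000 × 23.37/665.661 ≈ 0.186.
%ΔQ_A ≈ ε × %ΔP_B = 0.186 × (-6.1%) = -1.1%.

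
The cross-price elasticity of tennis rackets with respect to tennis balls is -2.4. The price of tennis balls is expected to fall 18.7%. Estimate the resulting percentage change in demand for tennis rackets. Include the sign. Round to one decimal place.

%ΔQ ≈ ε × %ΔP of tennis balls = -2.4 × (-18.7%) = 44.9%.
Demand for tennis rackets rises by about 44.9%.

44.9%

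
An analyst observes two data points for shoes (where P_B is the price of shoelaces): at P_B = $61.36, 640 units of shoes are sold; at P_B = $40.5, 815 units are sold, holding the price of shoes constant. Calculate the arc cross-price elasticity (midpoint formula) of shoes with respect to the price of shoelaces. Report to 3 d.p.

ΔQ_A = 815 − 640 = 175; ΔP_B = 40.5 − 61.36 = -20.86.
Midpoints: Q̄_A = 727.5, P̄_B = 50.93.
ε = (ΔQ_A/Q̄_A)/(ΔP_B/P̄_B) = (175/727.5)/(-20.86/50.93) ≈ -0.587.

-0.587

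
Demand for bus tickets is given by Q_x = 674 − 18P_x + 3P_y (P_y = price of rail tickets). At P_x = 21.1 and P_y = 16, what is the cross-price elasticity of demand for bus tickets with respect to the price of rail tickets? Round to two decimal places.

At P_x = 21.1 and P_y = 16: Q_x = 342.2.
∂Q_x/∂P_y = 3.
ε = (∂Q_x/∂P_y)(P_y/Q_x) = 3 × (16/342.2) ≈ 0.14.

0.14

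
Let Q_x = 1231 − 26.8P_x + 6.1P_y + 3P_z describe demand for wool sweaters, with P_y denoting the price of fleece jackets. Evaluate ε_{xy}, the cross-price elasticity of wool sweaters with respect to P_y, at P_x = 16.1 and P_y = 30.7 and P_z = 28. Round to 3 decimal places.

At P_x = 16.1 and P_y = 30.7 and P_z = 28: Q_x = 1070.79.
∂Q_x/∂P_y = 6.1.
ε = (∂Q_x/∂P_y)(P_y/Q_x) = 6.1 × (30.7/1070.79) ≈ 0.175.
Since ε > 0, wool sweaters and fleece jackets are substitutes.

0.175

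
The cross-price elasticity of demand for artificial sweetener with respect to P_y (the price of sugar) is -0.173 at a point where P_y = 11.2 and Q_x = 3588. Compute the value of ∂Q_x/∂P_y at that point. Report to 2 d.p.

-55.42

ε = (∂Q_x/∂P_y)·(P_y/Q_x) ⇒ ∂Q_x/∂P_y = ε·Q_x/P_y = -0.173 × 3588/11.2 ≈ -55.42.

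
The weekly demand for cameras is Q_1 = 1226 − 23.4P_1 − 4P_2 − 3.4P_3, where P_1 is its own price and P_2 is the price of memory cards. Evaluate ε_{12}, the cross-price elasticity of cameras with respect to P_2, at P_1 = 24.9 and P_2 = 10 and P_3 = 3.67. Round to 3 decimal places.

At P_1 = 24.9 and P_2 = 10 and P_3 = 3.67: Q_1 = 590.862.
∂Q_1/∂P_2 = -4.
ε = (∂Q_1/∂P_2)(P_2/Q_1) = -4 × (10/590.862) ≈ -0.068.

-0.068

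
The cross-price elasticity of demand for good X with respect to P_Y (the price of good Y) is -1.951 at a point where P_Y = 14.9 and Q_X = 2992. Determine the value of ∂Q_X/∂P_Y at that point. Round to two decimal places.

ε = (∂Q_X/∂P_Y)·(P_Y/Q_X) ⇒ ∂Q_X/∂P_Y = ε·Q_X/P_Y = -1.951 × 2992/14.9 ≈ -391.77.

-391.77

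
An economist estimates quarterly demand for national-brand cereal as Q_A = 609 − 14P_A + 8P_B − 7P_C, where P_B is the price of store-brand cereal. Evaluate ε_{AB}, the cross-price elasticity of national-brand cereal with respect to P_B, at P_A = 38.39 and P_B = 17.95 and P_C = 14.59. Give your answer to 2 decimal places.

1.27

At P_A = 38.39 and P_B = 17.95 and P_C = 14.59: Q_A = 113.01.
∂Q_A/∂P_B = 8.
ε = (∂Q_A/∂P_B)(P_B/Q_A) = 8 × (17.95/113.01) ≈ 1.27.
Since ε > 0, national-brand cereal and store-brand cereal are substitutes.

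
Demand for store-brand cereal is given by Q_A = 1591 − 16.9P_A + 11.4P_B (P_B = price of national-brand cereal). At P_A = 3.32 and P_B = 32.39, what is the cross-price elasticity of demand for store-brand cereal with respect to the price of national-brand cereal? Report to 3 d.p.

0.194

At P_A = 3.32 and P_B = 32.39: Q_A = 1904.138.
∂Q_A/∂P_B = 11.4.
ε = (∂Q_A/∂P_B)(P_B/Q_A) = 11.4 × (32.39/1904.138) ≈ 0.194.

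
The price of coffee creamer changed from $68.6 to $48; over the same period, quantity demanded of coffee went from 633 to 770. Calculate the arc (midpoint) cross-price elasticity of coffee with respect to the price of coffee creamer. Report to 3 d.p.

-0.553

ΔQ_A = 770 − 633 = 137; ΔP_B = 48 − 68.6 = -20.6.
Midpoints: Q̄_A = 701.5, P̄_B = 58.30.
ε = (ΔQ_A/Q̄_A)/(ΔP_B/P̄_B) = (137/701.5)/(-20.6/58.30) ≈ -0.553.
ε < 0: coffee and coffee creamer are complements.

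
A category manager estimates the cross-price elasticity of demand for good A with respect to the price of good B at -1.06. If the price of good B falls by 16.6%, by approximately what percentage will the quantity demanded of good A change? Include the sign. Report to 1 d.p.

%ΔQ ≈ ε × %ΔP of good B = -1.06 × (-16.6%) = 17.6%.
Demand for good A rises by about 17.6%.

17.6%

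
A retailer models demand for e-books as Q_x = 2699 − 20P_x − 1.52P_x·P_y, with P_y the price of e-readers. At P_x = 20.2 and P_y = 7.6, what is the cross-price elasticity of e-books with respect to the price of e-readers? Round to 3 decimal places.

At P_x = 20.2 and P_y = 7.6: Q_x = 2061.650.
∂Q_x/∂P_y = -1.52P_x = -1.52(20.2) = -30.7040.
ε = (∂Q_x/∂P_y)(P_y/Q_x) = -30.7040 × (7.6/2061.650) ≈ -0.113.

-0.113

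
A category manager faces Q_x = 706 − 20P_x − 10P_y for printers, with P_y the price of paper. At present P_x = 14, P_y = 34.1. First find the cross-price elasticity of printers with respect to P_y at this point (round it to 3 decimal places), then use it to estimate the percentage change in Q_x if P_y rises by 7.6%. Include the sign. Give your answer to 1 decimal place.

At P_x = 14, P_y = 34.1: Q_x = 85.
∂Q_x/∂P_y = -10.
ε = (∂Q_x/∂P_y)(P_y/Q_x) = -10.0000 × 34.1/85 ≈ -4.012.
%ΔQ_x ≈ ε × %ΔP_y = -4.012 × (7.6%) = -30.5%.

-30.5%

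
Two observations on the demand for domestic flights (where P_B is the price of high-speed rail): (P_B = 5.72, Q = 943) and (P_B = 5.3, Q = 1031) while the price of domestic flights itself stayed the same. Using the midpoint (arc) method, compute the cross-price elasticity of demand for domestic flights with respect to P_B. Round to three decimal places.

-1.170

ΔQ_A = 1031 − 943 = 88; ΔP_B = 5.3 − 5.72 = -0.42.
Midpoints: Q̄_A = 987.0, P̄_B = 5.51.
ε = (ΔQ_A/Q̄_A)/(ΔP_B/P̄_B) = (88/987.0)/(-0.42/5.51) ≈ -1.170.
ε < 0: domestic flights and high-speed rail are complements.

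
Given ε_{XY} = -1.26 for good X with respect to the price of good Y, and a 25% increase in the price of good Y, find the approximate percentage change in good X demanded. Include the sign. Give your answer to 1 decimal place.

%ΔQ ≈ ε × %ΔP of good Y = -1.26 × (25%) = -31.5%.
Demand for good X falls by about 31.5%.

-31.5%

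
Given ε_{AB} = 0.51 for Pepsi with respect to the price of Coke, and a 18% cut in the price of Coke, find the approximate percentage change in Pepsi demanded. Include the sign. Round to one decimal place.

%ΔQ ≈ ε × %ΔP of Coke = 0.51 × (-18%) = -9.2%.

-9.2%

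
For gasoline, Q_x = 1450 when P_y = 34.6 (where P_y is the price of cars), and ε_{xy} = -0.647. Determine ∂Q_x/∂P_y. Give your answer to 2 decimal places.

-27.11

ε = (∂Q_x/∂P_y)·(P_y/Q_x) ⇒ ∂Q_x/∂P_y = ε·Q_x/P_y = -0.647 × 1450/34.6 ≈ -27.11.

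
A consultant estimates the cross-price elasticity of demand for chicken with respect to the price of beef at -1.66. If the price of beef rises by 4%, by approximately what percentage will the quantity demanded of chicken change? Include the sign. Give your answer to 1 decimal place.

-6.6%

%ΔQ ≈ ε × %ΔP of beef = -1.66 × (4%) = -6.6%.
Demand for chicken falls by about 6.6%.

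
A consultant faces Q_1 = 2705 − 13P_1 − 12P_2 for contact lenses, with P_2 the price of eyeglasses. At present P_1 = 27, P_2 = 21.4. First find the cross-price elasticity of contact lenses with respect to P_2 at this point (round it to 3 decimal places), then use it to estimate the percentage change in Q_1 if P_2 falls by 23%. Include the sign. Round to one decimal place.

2.8%

At P_1 = 27, P_2 = 21.4: Q_1 = 2097.2.
∂Q_1/∂P_2 = -12.
ε = (∂Q_1/∂P_2)(P_2/Q_1) = -12.0000 × 21.4/2097.2 ≈ -0.122.
%ΔQ_1 ≈ ε × %ΔP_2 = -0.122 × (-23%) = 2.8%.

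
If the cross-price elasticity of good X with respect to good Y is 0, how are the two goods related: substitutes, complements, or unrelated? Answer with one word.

unrelated

ε = 0: demand for good X does not respond to good Y's price; the goods are unrelated.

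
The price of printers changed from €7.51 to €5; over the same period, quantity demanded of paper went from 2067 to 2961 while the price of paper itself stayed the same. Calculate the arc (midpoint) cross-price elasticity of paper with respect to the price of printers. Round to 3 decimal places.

ΔQ_A = 2961 − 2067 = 894; ΔP_B = 5 − 7.51 = -2.51.
Midpoints: Q̄_A = 2514.0, P̄_B = 6.25.
ε = (ΔQ_A/Q̄_A)/(ΔP_B/P̄_B) = (894/2514.0)/(-2.51/6.25) ≈ -0.886.
ε < 0: paper and printers are complements.

-0.886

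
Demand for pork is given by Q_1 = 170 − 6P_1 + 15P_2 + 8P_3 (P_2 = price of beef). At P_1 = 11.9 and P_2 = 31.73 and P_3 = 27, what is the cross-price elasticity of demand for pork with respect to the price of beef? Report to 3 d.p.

0.602

At P_1 = 11.9 and P_2 = 31.73 and P_3 = 27: Q_1 = 790.55.
∂Q_1/∂P_2 = 15.
ε = (∂Q_1/∂P_2)(P_2/Q_1) = 15 × (31.73/790.55) ≈ 0.602.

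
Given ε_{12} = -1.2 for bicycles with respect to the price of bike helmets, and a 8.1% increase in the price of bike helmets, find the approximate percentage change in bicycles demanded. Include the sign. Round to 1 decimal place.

%ΔQ ≈ ε × %ΔP of bike helmets = -1.2 × (8.1%) = -9.7%.
Demand for bicycles falls by about 9.7%.

-9.7%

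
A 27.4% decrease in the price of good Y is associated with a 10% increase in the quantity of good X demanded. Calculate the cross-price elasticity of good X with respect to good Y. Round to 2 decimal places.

ε = (%ΔQ of good X) / (%ΔP of good Y) = (10%) / (-27.4%) ≈ -0.36.

-0.36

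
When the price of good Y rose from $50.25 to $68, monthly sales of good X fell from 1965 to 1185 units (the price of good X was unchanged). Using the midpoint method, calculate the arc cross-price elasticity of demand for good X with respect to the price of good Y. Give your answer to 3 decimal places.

-1.650

ΔQ_X = 1185 − 1965 = -780; ΔP_Y = 68 − 50.25 = 17.75.
Midpoints: Q̄_X = 1575.0, P̄_Y = 59.12.
ε = (ΔQ_X/Q̄_X)/(ΔP_Y/P̄_Y) = (-780/1575.0)/(17.75/59.12) ≈ -1.650.
ε < 0: good X and good Y are complements.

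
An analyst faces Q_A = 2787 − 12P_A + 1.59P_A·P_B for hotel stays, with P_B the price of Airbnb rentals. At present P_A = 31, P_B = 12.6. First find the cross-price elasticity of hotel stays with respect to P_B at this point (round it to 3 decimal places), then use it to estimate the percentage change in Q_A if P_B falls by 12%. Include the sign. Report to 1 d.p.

-2.5%

At P_A = 31, P_B = 12.6: Q_A = 3036.054.
∂Q_A/∂P_B = 1.59P_A = 49.2900.
ε = (∂Q_A/∂P_B)(P_B/Q_A) = 49.2900 × 12.6/3036.054 ≈ 0.205.
%ΔQ_A ≈ ε × %ΔP_B = 0.205 × (-12%) = -2.5%.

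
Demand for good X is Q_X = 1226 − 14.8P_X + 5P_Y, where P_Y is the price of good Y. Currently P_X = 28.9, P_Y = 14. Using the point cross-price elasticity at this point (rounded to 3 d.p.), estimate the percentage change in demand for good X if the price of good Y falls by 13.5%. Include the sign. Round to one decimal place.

-1.1%

At P_X = 28.9, P_Y = 14: Q_X = 868.28.
∂Q_X/∂P_Y = 5.
ε = (∂Q_X/∂P_Y)(P_Y/Q_X) = 5.0000 × 14/868.28 ≈ 0.081.
%ΔQ_X ≈ ε × %ΔP_Y = 0.081 × (-13.5%) = -1.1%.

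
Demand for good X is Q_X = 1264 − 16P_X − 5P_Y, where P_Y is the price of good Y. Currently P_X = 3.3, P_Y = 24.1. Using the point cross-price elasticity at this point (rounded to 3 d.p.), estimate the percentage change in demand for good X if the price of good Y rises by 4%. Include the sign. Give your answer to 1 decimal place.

-0.4%

At P_X = 3.3, P_Y = 24.1: Q_X = 1090.7.
∂Q_X/∂P_Y = -5.
ε = (∂Q_X/∂P_Y)(P_Y/Q_X) = -5.0000 × 24.1/1090.7 ≈ -0.110.
%ΔQ_X ≈ ε × %ΔP_Y = -0.110 × (4%) = -0.4%.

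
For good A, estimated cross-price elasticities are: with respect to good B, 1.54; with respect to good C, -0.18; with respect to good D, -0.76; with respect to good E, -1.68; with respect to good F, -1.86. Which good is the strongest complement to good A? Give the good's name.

good F

Complements have ε < 0. The most negative value is -1.86 (good F).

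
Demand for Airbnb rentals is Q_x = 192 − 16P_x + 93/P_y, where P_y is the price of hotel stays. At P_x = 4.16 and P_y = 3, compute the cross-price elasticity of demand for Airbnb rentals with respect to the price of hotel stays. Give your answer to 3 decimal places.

At P_x = 4.16 and P_y = 3: Q_x = 156.44.
∂Q_x/∂P_y = −93/P_y² = -10.3333.
ε = (∂Q_x/∂P_y)(P_y/Q_x) = -10.3333 × (3/156.44) ≈ -0.198.

-0.198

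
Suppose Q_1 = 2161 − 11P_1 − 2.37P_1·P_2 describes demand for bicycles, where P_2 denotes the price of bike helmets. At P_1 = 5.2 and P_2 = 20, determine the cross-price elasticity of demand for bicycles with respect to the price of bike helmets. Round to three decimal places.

At P_1 = 5.2 and P_2 = 20: Q_1 = 1857.32.
∂Q_1/∂P_2 = -2.37P_1 = -2.37(5.2) = -12.3240.
ε = (∂Q_1/∂P_2)(P_2/Q_1) = -12.3240 × (20/1857.32) ≈ -0.133.
ε < 0: complements.

-0.133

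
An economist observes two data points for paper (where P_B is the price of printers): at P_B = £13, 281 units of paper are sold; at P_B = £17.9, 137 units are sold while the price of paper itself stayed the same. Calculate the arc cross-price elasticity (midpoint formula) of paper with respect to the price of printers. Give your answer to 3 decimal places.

ΔQ_A = 137 − 281 = -144; ΔP_B = 17.9 − 13 = 4.9.
Midpoints: Q̄_A = 209.0, P̄_B = 15.45.
ε = (ΔQ_A/Q̄_A)/(ΔP_B/P̄_B) = (-144/209.0)/(4.9/15.45) ≈ -2.172.
ε < 0: paper and printers are complements.

-2.172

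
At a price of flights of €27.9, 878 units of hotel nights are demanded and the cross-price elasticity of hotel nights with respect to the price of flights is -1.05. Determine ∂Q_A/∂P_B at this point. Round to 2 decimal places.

-33.04

ε = (∂Q_A/∂P_B)·(P_B/Q_A) ⇒ ∂Q_A/∂P_B = ε·Q_A/P_B = -1.05 × 878/27.9 ≈ -33.04.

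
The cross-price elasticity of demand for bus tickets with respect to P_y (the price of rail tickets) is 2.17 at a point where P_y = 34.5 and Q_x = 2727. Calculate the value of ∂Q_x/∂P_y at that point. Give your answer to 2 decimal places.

ε = (∂Q_x/∂P_y)·(P_y/Q_x) ⇒ ∂Q_x/∂P_y = ε·Q_x/P_y = 2.17 × 2727/34.5 ≈ 171.52.

171.52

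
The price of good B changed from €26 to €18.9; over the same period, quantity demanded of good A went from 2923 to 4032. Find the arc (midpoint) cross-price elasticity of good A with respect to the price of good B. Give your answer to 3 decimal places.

-1.008

ΔQ_A = 4032 − 2923 = 1109; ΔP_B = 18.9 − 26 = -7.1.
Midpoints: Q̄_A = 3477.5, P̄_B = 22.45.
ε = (ΔQ_A/Q̄_A)/(ΔP_B/P̄_B) = (1109/3477.5)/(-7.1/22.45) ≈ -1.008.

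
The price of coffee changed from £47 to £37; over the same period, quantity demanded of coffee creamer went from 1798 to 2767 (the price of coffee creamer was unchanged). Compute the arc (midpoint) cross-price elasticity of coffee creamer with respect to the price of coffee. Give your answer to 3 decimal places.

ΔQ_A = 2767 − 1798 = 969; ΔP_B = 37 − 47 = -10.
Midpoints: Q̄_A = 2282.5, P̄_B = 42.00.
ε = (ΔQ_A/Q̄_A)/(ΔP_B/P̄_B) = (969/2282.5)/(-10/42.00) ≈ -1.783.

-1.783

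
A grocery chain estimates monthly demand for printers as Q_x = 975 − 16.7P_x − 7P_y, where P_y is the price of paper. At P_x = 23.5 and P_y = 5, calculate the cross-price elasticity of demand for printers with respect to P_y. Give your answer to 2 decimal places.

At P_x = 23.5 and P_y = 5: Q_x = 547.55.
∂Q_x/∂P_y = -7.
ε = (∂Q_x/∂P_y)(P_y/Q_x) = -7 × (5/547.55) ≈ -0.06.

-0.06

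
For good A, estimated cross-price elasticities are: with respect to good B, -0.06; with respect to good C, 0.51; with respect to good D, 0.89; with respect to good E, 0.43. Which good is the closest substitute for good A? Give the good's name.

Substitutes have ε > 0. Among the positive values, 0.89 (good D) is largest.

good D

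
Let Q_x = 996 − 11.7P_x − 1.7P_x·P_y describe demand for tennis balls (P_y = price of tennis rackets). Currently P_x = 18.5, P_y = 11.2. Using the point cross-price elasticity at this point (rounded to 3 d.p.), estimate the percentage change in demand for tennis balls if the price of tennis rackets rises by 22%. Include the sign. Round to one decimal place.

At P_x = 18.5, P_y = 11.2: Q_x = 427.31.
∂Q_x/∂P_y = -1.7P_x = -31.4500.
ε = (∂Q_x/∂P_y)(P_y/Q_x) = -31.4500 × 11.2/427.31 ≈ -0.824.
%ΔQ_x ≈ ε × %ΔP_y = -0.824 × (22%) = -18.1%.

-18.1%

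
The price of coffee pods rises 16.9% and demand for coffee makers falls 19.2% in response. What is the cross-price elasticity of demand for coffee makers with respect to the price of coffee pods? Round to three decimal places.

ε = (%ΔQ of coffee makers) / (%ΔP of coffee pods) = (-19.2%) / (16.9%) ≈ -1.136.
Negative cross-price elasticity: complements.

-1.136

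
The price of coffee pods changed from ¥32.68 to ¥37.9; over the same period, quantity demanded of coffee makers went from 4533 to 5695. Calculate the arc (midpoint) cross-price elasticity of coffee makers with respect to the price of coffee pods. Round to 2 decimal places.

1.54

ΔQ_A = 5695 − 4533 = 1162; ΔP_B = 37.9 − 32.68 = 5.22.
Midpoints: Q̄_A = 5114.0, P̄_B = 35.29.
ε = (ΔQ_A/Q̄_A)/(ΔP_B/P̄_B) = (1162/5114.0)/(5.22/35.29) ≈ 1.54.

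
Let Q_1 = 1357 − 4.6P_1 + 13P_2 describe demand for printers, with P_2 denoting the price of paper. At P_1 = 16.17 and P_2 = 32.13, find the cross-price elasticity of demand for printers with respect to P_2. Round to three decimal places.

At P_1 = 16.17 and P_2 = 32.13: Q_1 = 1700.308.
∂Q_1/∂P_2 = 13.
ε = (∂Q_1/∂P_2)(P_2/Q_1) = 13 × (32.13/1700.308) ≈ 0.246.
Since ε > 0, printers and paper are substitutes.

0.246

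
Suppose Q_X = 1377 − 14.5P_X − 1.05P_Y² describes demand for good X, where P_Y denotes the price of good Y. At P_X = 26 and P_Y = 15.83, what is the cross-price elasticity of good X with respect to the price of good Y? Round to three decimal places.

-0.714

At P_X = 26 and P_Y = 15.83: Q_X = 736.882.
∂Q_X/∂P_Y = -2.1P_Y = -2.1(15.83) = -33.2430.
ε = (∂Q_X/∂P_Y)(P_Y/Q_X) = -33.2430 × (15.83/736.882) ≈ -0.714.
ε < 0: complements.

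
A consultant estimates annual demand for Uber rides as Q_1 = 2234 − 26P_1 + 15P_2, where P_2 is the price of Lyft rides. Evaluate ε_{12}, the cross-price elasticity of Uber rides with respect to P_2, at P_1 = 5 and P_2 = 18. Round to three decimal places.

At P_1 = 5 and P_2 = 18: Q_1 = 2374.
∂Q_1/∂P_2 = 15.
ε = (∂Q_1/∂P_2)(P_2/Q_1) = 15 × (18/2374) ≈ 0.114.

0.114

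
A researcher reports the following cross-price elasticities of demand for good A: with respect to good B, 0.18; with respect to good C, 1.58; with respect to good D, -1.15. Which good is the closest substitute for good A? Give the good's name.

good C

Substitutes have ε > 0. Among the positive values, 1.58 (good C) is largest.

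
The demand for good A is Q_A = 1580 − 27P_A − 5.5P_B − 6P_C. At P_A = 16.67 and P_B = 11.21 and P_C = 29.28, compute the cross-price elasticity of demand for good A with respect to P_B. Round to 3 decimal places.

-0.069

At P_A = 16.67 and P_B = 11.21 and P_C = 29.28: Q_A = 892.575.
∂Q_A/∂P_B = -5.5.
ε = (∂Q_A/∂P_B)(P_B/Q_A) = -5.5 × (11.21/892.575) ≈ -0.069.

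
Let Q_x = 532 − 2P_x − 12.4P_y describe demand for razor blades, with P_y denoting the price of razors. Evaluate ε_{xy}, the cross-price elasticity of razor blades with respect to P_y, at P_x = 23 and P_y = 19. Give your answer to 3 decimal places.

At P_x = 23 and P_y = 19: Q_x = 250.4.
∂Q_x/∂P_y = -12.4.
ε = (∂Q_x/∂P_y)(P_y/Q_x) = -12.4 × (19/250.4) ≈ -0.941.
Since ε < 0, razor blades and razors are complements.

-0.941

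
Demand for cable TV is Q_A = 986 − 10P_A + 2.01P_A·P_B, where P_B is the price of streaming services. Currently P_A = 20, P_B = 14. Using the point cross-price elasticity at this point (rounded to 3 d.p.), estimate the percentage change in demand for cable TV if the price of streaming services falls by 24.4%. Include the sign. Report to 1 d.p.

At P_A = 20, P_B = 14: Q_A = 1348.8.
∂Q_A/∂P_B = 2.01P_A = 40.2000.
ε = (∂Q_A/∂P_B)(P_B/Q_A) = 40.2000 × 14/1348.8 ≈ 0.417.
%ΔQ_A ≈ ε × %ΔP_B = 0.417 × (-24.4%) = -10.2%.

-10.2%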